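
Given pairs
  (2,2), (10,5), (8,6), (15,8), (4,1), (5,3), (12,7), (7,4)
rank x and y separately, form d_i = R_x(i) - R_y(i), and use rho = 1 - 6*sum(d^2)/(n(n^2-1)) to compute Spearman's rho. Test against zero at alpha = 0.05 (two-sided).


Step 1: Rank x and y separately (midranks; no ties here).
rank(x): 2->1, 10->6, 8->5, 15->8, 4->2, 5->3, 12->7, 7->4
rank(y): 2->2, 5->5, 6->6, 8->8, 1->1, 3->3, 7->7, 4->4
Step 2: d_i = R_x(i) - R_y(i); compute d_i^2.
  (1-2)^2=1, (6-5)^2=1, (5-6)^2=1, (8-8)^2=0, (2-1)^2=1, (3-3)^2=0, (7-7)^2=0, (4-4)^2=0
sum(d^2) = 4.
Step 3: rho = 1 - 6*4 / (8*(8^2 - 1)) = 1 - 24/504 = 0.952381.
Step 4: Under H0, t = rho * sqrt((n-2)/(1-rho^2)) = 7.6509 ~ t(6).
Step 5: Two-sided p-value from the t-distribution with 6 df = 0.000260.
Step 6: alpha = 0.05. reject H0.

rho = 0.9524, p = 0.000260, reject H0 at alpha = 0.05.


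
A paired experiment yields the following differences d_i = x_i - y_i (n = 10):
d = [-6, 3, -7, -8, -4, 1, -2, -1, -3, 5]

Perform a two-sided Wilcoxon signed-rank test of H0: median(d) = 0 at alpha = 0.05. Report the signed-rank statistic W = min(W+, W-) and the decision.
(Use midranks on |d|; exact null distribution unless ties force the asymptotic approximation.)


Step 1: Drop any zero differences (none here) and take |d_i|.
|d| = [6, 3, 7, 8, 4, 1, 2, 1, 3, 5]
Step 2: Midrank |d_i| (ties get averaged ranks).
ranks: |6|->8, |3|->4.5, |7|->9, |8|->10, |4|->6, |1|->1.5, |2|->3, |1|->1.5, |3|->4.5, |5|->7
Step 3: Attach original signs; sum ranks with positive sign and with negative sign.
W+ = 4.5 + 1.5 + 7 = 13
W- = 8 + 9 + 10 + 6 + 3 + 1.5 + 4.5 = 42
(Check: W+ + W- = 55 should equal n(n+1)/2 = 55.)
Step 4: Test statistic W = min(W+, W-) = 13.
Step 5: Ties in |d|, so use the tie-corrected normal approximation.
        E[W] = n(n+1)/4 = 10*11/4 = 27.5.
        Tie groups: |d|=1 (t=2), |d|=3 (t=2); sum(t^3 - t) = 12.
        Var[W] = n(n+1)(2n+1)/24 - sum(t^3-t)/48 = 2310/24 - 12/48 = 96.
        z = (W - E[W]) / sqrt(Var[W]) = (13 - 27.5) / 9.7980 = -1.4799.
        Two-sided p = 2*Phi(z) = 0.138900.
Step 6: alpha = 0.05. fail to reject H0.

W+ = 13, W- = 42, W = min = 13, p = 0.138900, fail to reject H0.


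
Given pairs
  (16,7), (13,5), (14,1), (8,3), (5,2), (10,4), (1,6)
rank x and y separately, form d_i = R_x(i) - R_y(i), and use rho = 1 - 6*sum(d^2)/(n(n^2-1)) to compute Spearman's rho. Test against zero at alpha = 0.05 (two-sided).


Step 1: Rank x and y separately (midranks; no ties here).
rank(x): 16->7, 13->5, 14->6, 8->3, 5->2, 10->4, 1->1
rank(y): 7->7, 5->5, 1->1, 3->3, 2->2, 4->4, 6->6
Step 2: d_i = R_x(i) - R_y(i); compute d_i^2.
  (7-7)^2=0, (5-5)^2=0, (6-1)^2=25, (3-3)^2=0, (2-2)^2=0, (4-4)^2=0, (1-6)^2=25
sum(d^2) = 50.
Step 3: rho = 1 - 6*50 / (7*(7^2 - 1)) = 1 - 300/336 = 0.107143.
Step 4: Under H0, t = rho * sqrt((n-2)/(1-rho^2)) = 0.2410 ~ t(5).
Step 5: Two-sided p-value from the t-distribution with 5 df = 0.819151.
Step 6: alpha = 0.05. fail to reject H0.

rho = 0.1071, p = 0.819151, fail to reject H0 at alpha = 0.05.


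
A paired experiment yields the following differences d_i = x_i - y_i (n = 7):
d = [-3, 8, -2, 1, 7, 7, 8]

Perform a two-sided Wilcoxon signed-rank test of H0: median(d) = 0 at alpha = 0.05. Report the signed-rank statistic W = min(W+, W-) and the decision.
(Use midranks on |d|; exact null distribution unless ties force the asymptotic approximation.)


Step 1: Drop any zero differences (none here) and take |d_i|.
|d| = [3, 8, 2, 1, 7, 7, 8]
Step 2: Midrank |d_i| (ties get averaged ranks).
ranks: |3|->3, |8|->6.5, |2|->2, |1|->1, |7|->4.5, |7|->4.5, |8|->6.5
Step 3: Attach original signs; sum ranks with positive sign and with negative sign.
W+ = 6.5 + 1 + 4.5 + 4.5 + 6.5 = 23
W- = 3 + 2 = 5
(Check: W+ + W- = 28 should equal n(n+1)/2 = 28.)
Step 4: Test statistic W = min(W+, W-) = 5.
Step 5: Ties in |d|, so use the tie-corrected normal approximation.
        E[W] = n(n+1)/4 = 7*8/4 = 14.
        Tie groups: |d|=7 (t=2), |d|=8 (t=2); sum(t^3 - t) = 12.
        Var[W] = n(n+1)(2n+1)/24 - sum(t^3-t)/48 = 840/24 - 12/48 = 34.75.
        z = (W - E[W]) / sqrt(Var[W]) = (5 - 14) / 5.8949 = -1.5267.
        Two-sided p = 2*Phi(z) = 0.126826.
Step 6: alpha = 0.05. fail to reject H0.

W+ = 23, W- = 5, W = min = 5, p = 0.126826, fail to reject H0.


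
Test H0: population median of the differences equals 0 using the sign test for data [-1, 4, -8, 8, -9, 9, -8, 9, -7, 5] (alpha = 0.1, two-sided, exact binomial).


Step 1: Discard zero differences. Original n = 10; n_eff = number of nonzero differences = 10.
Nonzero differences (with sign): -1, +4, -8, +8, -9, +9, -8, +9, -7, +5
Step 2: Count signs: positive = 5, negative = 5.
Step 3: Under H0: P(positive) = 0.5, so the number of positives S ~ Bin(10, 0.5).
Step 4: Two-sided exact p-value = sum of Bin(10,0.5) probabilities at or below the observed probability = 1.000000.
Step 5: alpha = 0.1. fail to reject H0.

n_eff = 10, pos = 5, neg = 5, p = 1.000000, fail to reject H0.


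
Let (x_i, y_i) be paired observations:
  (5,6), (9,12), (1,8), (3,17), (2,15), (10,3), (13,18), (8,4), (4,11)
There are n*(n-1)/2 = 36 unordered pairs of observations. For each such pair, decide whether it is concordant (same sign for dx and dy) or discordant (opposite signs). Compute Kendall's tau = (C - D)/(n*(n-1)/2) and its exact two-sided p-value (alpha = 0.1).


Step 1: Enumerate the 36 unordered pairs (i,j) with i<j and classify each by sign(x_j-x_i) * sign(y_j-y_i).
  (1,2):dx=+4,dy=+6->C; (1,3):dx=-4,dy=+2->D; (1,4):dx=-2,dy=+11->D; (1,5):dx=-3,dy=+9->D
  (1,6):dx=+5,dy=-3->D; (1,7):dx=+8,dy=+12->C; (1,8):dx=+3,dy=-2->D; (1,9):dx=-1,dy=+5->D
  (2,3):dx=-8,dy=-4->C; (2,4):dx=-6,dy=+5->D; (2,5):dx=-7,dy=+3->D; (2,6):dx=+1,dy=-9->D
  (2,7):dx=+4,dy=+6->C; (2,8):dx=-1,dy=-8->C; (2,9):dx=-5,dy=-1->C; (3,4):dx=+2,dy=+9->C
  (3,5):dx=+1,dy=+7->C; (3,6):dx=+9,dy=-5->D; (3,7):dx=+12,dy=+10->C; (3,8):dx=+7,dy=-4->D
  (3,9):dx=+3,dy=+3->C; (4,5):dx=-1,dy=-2->C; (4,6):dx=+7,dy=-14->D; (4,7):dx=+10,dy=+1->C
  (4,8):dx=+5,dy=-13->D; (4,9):dx=+1,dy=-6->D; (5,6):dx=+8,dy=-12->D; (5,7):dx=+11,dy=+3->C
  (5,8):dx=+6,dy=-11->D; (5,9):dx=+2,dy=-4->D; (6,7):dx=+3,dy=+15->C; (6,8):dx=-2,dy=+1->D
  (6,9):dx=-6,dy=+8->D; (7,8):dx=-5,dy=-14->C; (7,9):dx=-9,dy=-7->C; (8,9):dx=-4,dy=+7->D
Step 2: C = 16, D = 20, total pairs = 36.
Step 3: tau = (C - D)/(n(n-1)/2) = (16 - 20)/36 = -0.111111.
Step 4: Exact two-sided p-value (enumerate n! = 362880 permutations of y under H0): p = 0.761414.
Step 5: alpha = 0.1. fail to reject H0.

tau_b = -0.1111 (C=16, D=20), p = 0.761414, fail to reject H0.


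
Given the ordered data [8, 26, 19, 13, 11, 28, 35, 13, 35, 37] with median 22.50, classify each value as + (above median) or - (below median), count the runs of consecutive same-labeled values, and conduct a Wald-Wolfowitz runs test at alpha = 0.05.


Step 1: Compute median = 22.50; label A = above, B = below.
Labels in order: BABBBAABAA  (n_A = 5, n_B = 5)
Step 2: Count runs R = 6.
Step 3: Under H0 (random ordering), E[R] = 2*n_A*n_B/(n_A+n_B) + 1 = 2*5*5/10 + 1 = 6.0000.
        Var[R] = 2*n_A*n_B*(2*n_A*n_B - n_A - n_B) / ((n_A+n_B)^2 * (n_A+n_B-1)) = 2000/900 = 2.2222.
        SD[R] = 1.4907.
Step 4: R = E[R], so z = 0 with no continuity correction.
Step 5: Two-sided p-value via normal approximation = 2*(1 - Phi(|z|)) = 1.000000.
Step 6: alpha = 0.05. fail to reject H0.

R = 6, z = 0.0000, p = 1.000000, fail to reject H0.


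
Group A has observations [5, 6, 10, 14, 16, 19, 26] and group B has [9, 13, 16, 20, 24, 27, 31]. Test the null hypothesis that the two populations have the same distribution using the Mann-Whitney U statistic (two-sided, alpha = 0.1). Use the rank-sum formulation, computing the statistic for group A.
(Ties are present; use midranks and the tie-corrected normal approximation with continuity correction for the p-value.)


Step 1: Combine and sort all 14 observations; assign midranks.
sorted (value, group): (5,X), (6,X), (9,Y), (10,X), (13,Y), (14,X), (16,X), (16,Y), (19,X), (20,Y), (24,Y), (26,X), (27,Y), (31,Y)
ranks: 5->1, 6->2, 9->3, 10->4, 13->5, 14->6, 16->7.5, 16->7.5, 19->9, 20->10, 24->11, 26->12, 27->13, 31->14
Step 2: Rank sum for X: R1 = 1 + 2 + 4 + 6 + 7.5 + 9 + 12 = 41.5.
Step 3: U_X = R1 - n1(n1+1)/2 = 41.5 - 7*8/2 = 41.5 - 28 = 13.5.
       U_Y = n1*n2 - U_X = 49 - 13.5 = 35.5.
Step 4: Ties are present, so use the tie-corrected normal approximation (with continuity correction) for the p-value.
Step 5: p-value = 0.179234; compare to alpha = 0.1. fail to reject H0.

U_X = 13.5, p = 0.179234, fail to reject H0 at alpha = 0.1.


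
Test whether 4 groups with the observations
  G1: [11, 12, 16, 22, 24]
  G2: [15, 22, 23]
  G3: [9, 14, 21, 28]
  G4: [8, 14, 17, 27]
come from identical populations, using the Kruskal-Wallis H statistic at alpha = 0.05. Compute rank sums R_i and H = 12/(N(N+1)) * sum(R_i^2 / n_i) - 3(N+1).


Step 1: Combine all N = 16 observations and assign midranks.
sorted (value, group, rank): (8,G4,1), (9,G3,2), (11,G1,3), (12,G1,4), (14,G3,5.5), (14,G4,5.5), (15,G2,7), (16,G1,8), (17,G4,9), (21,G3,10), (22,G1,11.5), (22,G2,11.5), (23,G2,13), (24,G1,14), (27,G4,15), (28,G3,16)
Step 2: Sum ranks within each group.
R_1 = 40.5 (n_1 = 5)
R_2 = 31.5 (n_2 = 3)
R_3 = 33.5 (n_3 = 4)
R_4 = 30.5 (n_4 = 4)
Step 3: H = 12/(N(N+1)) * sum(R_i^2/n_i) - 3(N+1)
     = 12/(16*17) * (40.5^2/5 + 31.5^2/3 + 33.5^2/4 + 30.5^2/4) - 3*17
     = 0.044118 * 1171.92 - 51
     = 0.702574.
Step 4: Ties present; correction factor C = 1 - 12/(16^3 - 16) = 0.997059. Corrected H = 0.702574 / 0.997059 = 0.704646.
Step 5: Under H0, H ~ chi^2(3); p-value = 0.872111.
Step 6: alpha = 0.05. fail to reject H0.

H = 0.7046, df = 3, p = 0.872111, fail to reject H0.


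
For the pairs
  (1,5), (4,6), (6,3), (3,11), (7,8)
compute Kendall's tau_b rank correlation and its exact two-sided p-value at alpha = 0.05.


Step 1: Enumerate the 10 unordered pairs (i,j) with i<j and classify each by sign(x_j-x_i) * sign(y_j-y_i).
  (1,2):dx=+3,dy=+1->C; (1,3):dx=+5,dy=-2->D; (1,4):dx=+2,dy=+6->C; (1,5):dx=+6,dy=+3->C
  (2,3):dx=+2,dy=-3->D; (2,4):dx=-1,dy=+5->D; (2,5):dx=+3,dy=+2->C; (3,4):dx=-3,dy=+8->D
  (3,5):dx=+1,dy=+5->C; (4,5):dx=+4,dy=-3->D
Step 2: C = 5, D = 5, total pairs = 10.
Step 3: tau = (C - D)/(n(n-1)/2) = (5 - 5)/10 = 0.000000.
Step 4: Exact two-sided p-value (enumerate n! = 120 permutations of y under H0): p = 1.000000.
Step 5: alpha = 0.05. fail to reject H0.

tau_b = 0.0000 (C=5, D=5), p = 1.000000, fail to reject H0.


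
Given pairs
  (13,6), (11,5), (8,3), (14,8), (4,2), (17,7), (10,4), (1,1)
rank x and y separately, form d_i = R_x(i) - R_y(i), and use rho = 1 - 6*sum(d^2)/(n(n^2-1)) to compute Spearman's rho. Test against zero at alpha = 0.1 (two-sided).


Step 1: Rank x and y separately (midranks; no ties here).
rank(x): 13->6, 11->5, 8->3, 14->7, 4->2, 17->8, 10->4, 1->1
rank(y): 6->6, 5->5, 3->3, 8->8, 2->2, 7->7, 4->4, 1->1
Step 2: d_i = R_x(i) - R_y(i); compute d_i^2.
  (6-6)^2=0, (5-5)^2=0, (3-3)^2=0, (7-8)^2=1, (2-2)^2=0, (8-7)^2=1, (4-4)^2=0, (1-1)^2=0
sum(d^2) = 2.
Step 3: rho = 1 - 6*2 / (8*(8^2 - 1)) = 1 - 12/504 = 0.976190.
Step 4: Under H0, t = rho * sqrt((n-2)/(1-rho^2)) = 11.0235 ~ t(6).
Step 5: Two-sided p-value from the t-distribution with 6 df = 0.000033.
Step 6: alpha = 0.1. reject H0.

rho = 0.9762, p = 0.000033, reject H0 at alpha = 0.1.


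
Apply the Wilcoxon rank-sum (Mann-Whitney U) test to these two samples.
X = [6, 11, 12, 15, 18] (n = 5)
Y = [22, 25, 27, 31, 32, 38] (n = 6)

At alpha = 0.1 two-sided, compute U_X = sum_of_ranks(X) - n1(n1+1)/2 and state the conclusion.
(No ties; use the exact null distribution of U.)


Step 1: Combine and sort all 11 observations; assign midranks.
sorted (value, group): (6,X), (11,X), (12,X), (15,X), (18,X), (22,Y), (25,Y), (27,Y), (31,Y), (32,Y), (38,Y)
ranks: 6->1, 11->2, 12->3, 15->4, 18->5, 22->6, 25->7, 27->8, 31->9, 32->10, 38->11
Step 2: Rank sum for X: R1 = 1 + 2 + 3 + 4 + 5 = 15.
Step 3: U_X = R1 - n1(n1+1)/2 = 15 - 5*6/2 = 15 - 15 = 0.
       U_Y = n1*n2 - U_X = 30 - 0 = 30.
Step 4: No ties, so the exact null distribution of U (based on enumerating the C(11,5) = 462 equally likely rank assignments) gives the two-sided p-value.
Step 5: p-value = 0.004329; compare to alpha = 0.1. reject H0.

U_X = 0, p = 0.004329, reject H0 at alpha = 0.1.


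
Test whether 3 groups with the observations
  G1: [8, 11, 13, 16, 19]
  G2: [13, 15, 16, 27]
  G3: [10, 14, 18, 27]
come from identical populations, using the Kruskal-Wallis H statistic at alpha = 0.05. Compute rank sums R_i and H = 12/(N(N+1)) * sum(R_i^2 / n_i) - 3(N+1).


Step 1: Combine all N = 13 observations and assign midranks.
sorted (value, group, rank): (8,G1,1), (10,G3,2), (11,G1,3), (13,G1,4.5), (13,G2,4.5), (14,G3,6), (15,G2,7), (16,G1,8.5), (16,G2,8.5), (18,G3,10), (19,G1,11), (27,G2,12.5), (27,G3,12.5)
Step 2: Sum ranks within each group.
R_1 = 28 (n_1 = 5)
R_2 = 32.5 (n_2 = 4)
R_3 = 30.5 (n_3 = 4)
Step 3: H = 12/(N(N+1)) * sum(R_i^2/n_i) - 3(N+1)
     = 12/(13*14) * (28^2/5 + 32.5^2/4 + 30.5^2/4) - 3*14
     = 0.065934 * 653.425 - 42
     = 1.082967.
Step 4: Ties present; correction factor C = 1 - 18/(13^3 - 13) = 0.991758. Corrected H = 1.082967 / 0.991758 = 1.091967.
Step 5: Under H0, H ~ chi^2(2); p-value = 0.579272.
Step 6: alpha = 0.05. fail to reject H0.

H = 1.0920, df = 2, p = 0.579272, fail to reject H0.


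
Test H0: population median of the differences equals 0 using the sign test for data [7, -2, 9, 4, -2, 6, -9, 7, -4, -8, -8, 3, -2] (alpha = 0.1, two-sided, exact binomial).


Step 1: Discard zero differences. Original n = 13; n_eff = number of nonzero differences = 13.
Nonzero differences (with sign): +7, -2, +9, +4, -2, +6, -9, +7, -4, -8, -8, +3, -2
Step 2: Count signs: positive = 6, negative = 7.
Step 3: Under H0: P(positive) = 0.5, so the number of positives S ~ Bin(13, 0.5).
Step 4: Two-sided exact p-value = sum of Bin(13,0.5) probabilities at or below the observed probability = 1.000000.
Step 5: alpha = 0.1. fail to reject H0.

n_eff = 13, pos = 6, neg = 7, p = 1.000000, fail to reject H0.


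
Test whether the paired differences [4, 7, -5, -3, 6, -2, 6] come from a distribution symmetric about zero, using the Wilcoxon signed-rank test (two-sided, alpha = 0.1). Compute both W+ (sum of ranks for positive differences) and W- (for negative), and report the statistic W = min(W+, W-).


Step 1: Drop any zero differences (none here) and take |d_i|.
|d| = [4, 7, 5, 3, 6, 2, 6]
Step 2: Midrank |d_i| (ties get averaged ranks).
ranks: |4|->3, |7|->7, |5|->4, |3|->2, |6|->5.5, |2|->1, |6|->5.5
Step 3: Attach original signs; sum ranks with positive sign and with negative sign.
W+ = 3 + 7 + 5.5 + 5.5 = 21
W- = 4 + 2 + 1 = 7
(Check: W+ + W- = 28 should equal n(n+1)/2 = 28.)
Step 4: Test statistic W = min(W+, W-) = 7.
Step 5: Ties in |d|, so use the tie-corrected normal approximation.
        E[W] = n(n+1)/4 = 7*8/4 = 14.
        Tie groups: |d|=6 (t=2); sum(t^3 - t) = 6.
        Var[W] = n(n+1)(2n+1)/24 - sum(t^3-t)/48 = 840/24 - 6/48 = 34.875.
        z = (W - E[W]) / sqrt(Var[W]) = (7 - 14) / 5.9055 = -1.1853.
        Two-sided p = 2*Phi(z) = 0.235885.
Step 6: alpha = 0.1. fail to reject H0.

W+ = 21, W- = 7, W = min = 7, p = 0.235885, fail to reject H0.


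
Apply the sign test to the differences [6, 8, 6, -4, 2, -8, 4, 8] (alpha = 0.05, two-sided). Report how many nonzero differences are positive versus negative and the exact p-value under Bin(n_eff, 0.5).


Step 1: Discard zero differences. Original n = 8; n_eff = number of nonzero differences = 8.
Nonzero differences (with sign): +6, +8, +6, -4, +2, -8, +4, +8
Step 2: Count signs: positive = 6, negative = 2.
Step 3: Under H0: P(positive) = 0.5, so the number of positives S ~ Bin(8, 0.5).
Step 4: Two-sided exact p-value = sum of Bin(8,0.5) probabilities at or below the observed probability = 0.289062.
Step 5: alpha = 0.05. fail to reject H0.

n_eff = 8, pos = 6, neg = 2, p = 0.289062, fail to reject H0.


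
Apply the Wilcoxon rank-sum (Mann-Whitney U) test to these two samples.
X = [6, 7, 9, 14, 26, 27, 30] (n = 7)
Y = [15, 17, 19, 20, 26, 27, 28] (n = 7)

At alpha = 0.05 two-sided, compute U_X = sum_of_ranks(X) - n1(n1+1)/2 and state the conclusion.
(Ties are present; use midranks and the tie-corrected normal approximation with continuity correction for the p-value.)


Step 1: Combine and sort all 14 observations; assign midranks.
sorted (value, group): (6,X), (7,X), (9,X), (14,X), (15,Y), (17,Y), (19,Y), (20,Y), (26,X), (26,Y), (27,X), (27,Y), (28,Y), (30,X)
ranks: 6->1, 7->2, 9->3, 14->4, 15->5, 17->6, 19->7, 20->8, 26->9.5, 26->9.5, 27->11.5, 27->11.5, 28->13, 30->14
Step 2: Rank sum for X: R1 = 1 + 2 + 3 + 4 + 9.5 + 11.5 + 14 = 45.
Step 3: U_X = R1 - n1(n1+1)/2 = 45 - 7*8/2 = 45 - 28 = 17.
       U_Y = n1*n2 - U_X = 49 - 17 = 32.
Step 4: Ties are present, so use the tie-corrected normal approximation (with continuity correction) for the p-value.
Step 5: p-value = 0.370039; compare to alpha = 0.05. fail to reject H0.

U_X = 17, p = 0.370039, fail to reject H0 at alpha = 0.05.


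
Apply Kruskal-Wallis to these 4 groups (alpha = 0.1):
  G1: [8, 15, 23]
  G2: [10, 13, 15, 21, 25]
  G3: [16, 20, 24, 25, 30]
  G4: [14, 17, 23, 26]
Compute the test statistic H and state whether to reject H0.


Step 1: Combine all N = 17 observations and assign midranks.
sorted (value, group, rank): (8,G1,1), (10,G2,2), (13,G2,3), (14,G4,4), (15,G1,5.5), (15,G2,5.5), (16,G3,7), (17,G4,8), (20,G3,9), (21,G2,10), (23,G1,11.5), (23,G4,11.5), (24,G3,13), (25,G2,14.5), (25,G3,14.5), (26,G4,16), (30,G3,17)
Step 2: Sum ranks within each group.
R_1 = 18 (n_1 = 3)
R_2 = 35 (n_2 = 5)
R_3 = 60.5 (n_3 = 5)
R_4 = 39.5 (n_4 = 4)
Step 3: H = 12/(N(N+1)) * sum(R_i^2/n_i) - 3(N+1)
     = 12/(17*18) * (18^2/3 + 35^2/5 + 60.5^2/5 + 39.5^2/4) - 3*18
     = 0.039216 * 1475.11 - 54
     = 3.847549.
Step 4: Ties present; correction factor C = 1 - 18/(17^3 - 17) = 0.996324. Corrected H = 3.847549 / 0.996324 = 3.861747.
Step 5: Under H0, H ~ chi^2(3); p-value = 0.276785.
Step 6: alpha = 0.1. fail to reject H0.

H = 3.8617, df = 3, p = 0.276785, fail to reject H0.


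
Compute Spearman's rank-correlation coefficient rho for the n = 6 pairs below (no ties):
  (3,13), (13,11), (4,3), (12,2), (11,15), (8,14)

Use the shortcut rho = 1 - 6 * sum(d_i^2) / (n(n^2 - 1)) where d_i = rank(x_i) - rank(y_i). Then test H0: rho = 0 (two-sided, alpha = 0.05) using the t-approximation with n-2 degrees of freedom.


Step 1: Rank x and y separately (midranks; no ties here).
rank(x): 3->1, 13->6, 4->2, 12->5, 11->4, 8->3
rank(y): 13->4, 11->3, 3->2, 2->1, 15->6, 14->5
Step 2: d_i = R_x(i) - R_y(i); compute d_i^2.
  (1-4)^2=9, (6-3)^2=9, (2-2)^2=0, (5-1)^2=16, (4-6)^2=4, (3-5)^2=4
sum(d^2) = 42.
Step 3: rho = 1 - 6*42 / (6*(6^2 - 1)) = 1 - 252/210 = -0.200000.
Step 4: Under H0, t = rho * sqrt((n-2)/(1-rho^2)) = -0.4082 ~ t(4).
Step 5: Two-sided p-value from the t-distribution with 4 df = 0.704000.
Step 6: alpha = 0.05. fail to reject H0.

rho = -0.2000, p = 0.704000, fail to reject H0 at alpha = 0.05.


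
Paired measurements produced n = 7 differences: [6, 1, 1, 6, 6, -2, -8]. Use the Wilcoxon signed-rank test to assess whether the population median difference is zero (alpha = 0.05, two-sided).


Step 1: Drop any zero differences (none here) and take |d_i|.
|d| = [6, 1, 1, 6, 6, 2, 8]
Step 2: Midrank |d_i| (ties get averaged ranks).
ranks: |6|->5, |1|->1.5, |1|->1.5, |6|->5, |6|->5, |2|->3, |8|->7
Step 3: Attach original signs; sum ranks with positive sign and with negative sign.
W+ = 5 + 1.5 + 1.5 + 5 + 5 = 18
W- = 3 + 7 = 10
(Check: W+ + W- = 28 should equal n(n+1)/2 = 28.)
Step 4: Test statistic W = min(W+, W-) = 10.
Step 5: Ties in |d|, so use the tie-corrected normal approximation.
        E[W] = n(n+1)/4 = 7*8/4 = 14.
        Tie groups: |d|=1 (t=2), |d|=6 (t=3); sum(t^3 - t) = 30.
        Var[W] = n(n+1)(2n+1)/24 - sum(t^3-t)/48 = 840/24 - 30/48 = 34.375.
        z = (W - E[W]) / sqrt(Var[W]) = (10 - 14) / 5.8630 = -0.6822.
        Two-sided p = 2*Phi(z) = 0.495086.
Step 6: alpha = 0.05. fail to reject H0.

W+ = 18, W- = 10, W = min = 10, p = 0.495086, fail to reject H0.


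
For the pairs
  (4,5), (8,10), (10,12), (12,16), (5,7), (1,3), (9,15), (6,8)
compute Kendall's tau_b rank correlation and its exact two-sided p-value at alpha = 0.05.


Step 1: Enumerate the 28 unordered pairs (i,j) with i<j and classify each by sign(x_j-x_i) * sign(y_j-y_i).
  (1,2):dx=+4,dy=+5->C; (1,3):dx=+6,dy=+7->C; (1,4):dx=+8,dy=+11->C; (1,5):dx=+1,dy=+2->C
  (1,6):dx=-3,dy=-2->C; (1,7):dx=+5,dy=+10->C; (1,8):dx=+2,dy=+3->C; (2,3):dx=+2,dy=+2->C
  (2,4):dx=+4,dy=+6->C; (2,5):dx=-3,dy=-3->C; (2,6):dx=-7,dy=-7->C; (2,7):dx=+1,dy=+5->C
  (2,8):dx=-2,dy=-2->C; (3,4):dx=+2,dy=+4->C; (3,5):dx=-5,dy=-5->C; (3,6):dx=-9,dy=-9->C
  (3,7):dx=-1,dy=+3->D; (3,8):dx=-4,dy=-4->C; (4,5):dx=-7,dy=-9->C; (4,6):dx=-11,dy=-13->C
  (4,7):dx=-3,dy=-1->C; (4,8):dx=-6,dy=-8->C; (5,6):dx=-4,dy=-4->C; (5,7):dx=+4,dy=+8->C
  (5,8):dx=+1,dy=+1->C; (6,7):dx=+8,dy=+12->C; (6,8):dx=+5,dy=+5->C; (7,8):dx=-3,dy=-7->C
Step 2: C = 27, D = 1, total pairs = 28.
Step 3: tau = (C - D)/(n(n-1)/2) = (27 - 1)/28 = 0.928571.
Step 4: Exact two-sided p-value (enumerate n! = 40320 permutations of y under H0): p = 0.000397.
Step 5: alpha = 0.05. reject H0.

tau_b = 0.9286 (C=27, D=1), p = 0.000397, reject H0.


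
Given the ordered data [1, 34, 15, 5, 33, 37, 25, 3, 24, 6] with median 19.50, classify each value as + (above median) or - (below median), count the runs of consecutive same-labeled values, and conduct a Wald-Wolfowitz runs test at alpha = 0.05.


Step 1: Compute median = 19.50; label A = above, B = below.
Labels in order: BABBAAABAB  (n_A = 5, n_B = 5)
Step 2: Count runs R = 7.
Step 3: Under H0 (random ordering), E[R] = 2*n_A*n_B/(n_A+n_B) + 1 = 2*5*5/10 + 1 = 6.0000.
        Var[R] = 2*n_A*n_B*(2*n_A*n_B - n_A - n_B) / ((n_A+n_B)^2 * (n_A+n_B-1)) = 2000/900 = 2.2222.
        SD[R] = 1.4907.
Step 4: Continuity-corrected z = (R - 0.5 - E[R]) / SD[R] = (7 - 0.5 - 6.0000) / 1.4907 = 0.3354.
Step 5: Two-sided p-value via normal approximation = 2*(1 - Phi(|z|)) = 0.737316.
Step 6: alpha = 0.05. fail to reject H0.

R = 7, z = 0.3354, p = 0.737316, fail to reject H0.


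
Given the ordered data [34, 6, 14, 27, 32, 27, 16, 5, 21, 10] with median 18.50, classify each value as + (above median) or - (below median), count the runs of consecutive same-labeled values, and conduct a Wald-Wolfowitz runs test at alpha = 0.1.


Step 1: Compute median = 18.50; label A = above, B = below.
Labels in order: ABBAAABBAB  (n_A = 5, n_B = 5)
Step 2: Count runs R = 6.
Step 3: Under H0 (random ordering), E[R] = 2*n_A*n_B/(n_A+n_B) + 1 = 2*5*5/10 + 1 = 6.0000.
        Var[R] = 2*n_A*n_B*(2*n_A*n_B - n_A - n_B) / ((n_A+n_B)^2 * (n_A+n_B-1)) = 2000/900 = 2.2222.
        SD[R] = 1.4907.
Step 4: R = E[R], so z = 0 with no continuity correction.
Step 5: Two-sided p-value via normal approximation = 2*(1 - Phi(|z|)) = 1.000000.
Step 6: alpha = 0.1. fail to reject H0.

R = 6, z = 0.0000, p = 1.000000, fail to reject H0.


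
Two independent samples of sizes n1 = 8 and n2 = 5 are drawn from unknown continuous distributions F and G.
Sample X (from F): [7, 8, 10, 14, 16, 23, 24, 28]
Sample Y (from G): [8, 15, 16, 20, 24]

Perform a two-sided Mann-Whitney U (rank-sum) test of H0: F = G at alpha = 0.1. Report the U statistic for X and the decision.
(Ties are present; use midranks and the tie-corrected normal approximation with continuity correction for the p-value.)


Step 1: Combine and sort all 13 observations; assign midranks.
sorted (value, group): (7,X), (8,X), (8,Y), (10,X), (14,X), (15,Y), (16,X), (16,Y), (20,Y), (23,X), (24,X), (24,Y), (28,X)
ranks: 7->1, 8->2.5, 8->2.5, 10->4, 14->5, 15->6, 16->7.5, 16->7.5, 20->9, 23->10, 24->11.5, 24->11.5, 28->13
Step 2: Rank sum for X: R1 = 1 + 2.5 + 4 + 5 + 7.5 + 10 + 11.5 + 13 = 54.5.
Step 3: U_X = R1 - n1(n1+1)/2 = 54.5 - 8*9/2 = 54.5 - 36 = 18.5.
       U_Y = n1*n2 - U_X = 40 - 18.5 = 21.5.
Step 4: Ties are present, so use the tie-corrected normal approximation (with continuity correction) for the p-value.
Step 5: p-value = 0.883138; compare to alpha = 0.1. fail to reject H0.

U_X = 18.5, p = 0.883138, fail to reject H0 at alpha = 0.1.


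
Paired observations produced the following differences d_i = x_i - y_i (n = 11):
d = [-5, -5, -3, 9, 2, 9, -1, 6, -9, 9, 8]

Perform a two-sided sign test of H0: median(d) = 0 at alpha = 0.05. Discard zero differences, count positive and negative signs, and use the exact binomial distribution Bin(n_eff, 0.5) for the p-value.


Step 1: Discard zero differences. Original n = 11; n_eff = number of nonzero differences = 11.
Nonzero differences (with sign): -5, -5, -3, +9, +2, +9, -1, +6, -9, +9, +8
Step 2: Count signs: positive = 6, negative = 5.
Step 3: Under H0: P(positive) = 0.5, so the number of positives S ~ Bin(11, 0.5).
Step 4: Two-sided exact p-value = sum of Bin(11,0.5) probabilities at or below the observed probability = 1.000000.
Step 5: alpha = 0.05. fail to reject H0.

n_eff = 11, pos = 6, neg = 5, p = 1.000000, fail to reject H0.


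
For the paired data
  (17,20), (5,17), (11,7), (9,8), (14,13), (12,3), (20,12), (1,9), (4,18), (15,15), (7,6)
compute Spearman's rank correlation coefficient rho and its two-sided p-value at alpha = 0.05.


Step 1: Rank x and y separately (midranks; no ties here).
rank(x): 17->10, 5->3, 11->6, 9->5, 14->8, 12->7, 20->11, 1->1, 4->2, 15->9, 7->4
rank(y): 20->11, 17->9, 7->3, 8->4, 13->7, 3->1, 12->6, 9->5, 18->10, 15->8, 6->2
Step 2: d_i = R_x(i) - R_y(i); compute d_i^2.
  (10-11)^2=1, (3-9)^2=36, (6-3)^2=9, (5-4)^2=1, (8-7)^2=1, (7-1)^2=36, (11-6)^2=25, (1-5)^2=16, (2-10)^2=64, (9-8)^2=1, (4-2)^2=4
sum(d^2) = 194.
Step 3: rho = 1 - 6*194 / (11*(11^2 - 1)) = 1 - 1164/1320 = 0.118182.
Step 4: Under H0, t = rho * sqrt((n-2)/(1-rho^2)) = 0.3570 ~ t(9).
Step 5: Two-sided p-value from the t-distribution with 9 df = 0.729285.
Step 6: alpha = 0.05. fail to reject H0.

rho = 0.1182, p = 0.729285, fail to reject H0 at alpha = 0.05.


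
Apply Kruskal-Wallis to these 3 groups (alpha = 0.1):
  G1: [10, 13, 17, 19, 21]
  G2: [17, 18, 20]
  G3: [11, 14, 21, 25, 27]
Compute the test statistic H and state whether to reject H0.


Step 1: Combine all N = 13 observations and assign midranks.
sorted (value, group, rank): (10,G1,1), (11,G3,2), (13,G1,3), (14,G3,4), (17,G1,5.5), (17,G2,5.5), (18,G2,7), (19,G1,8), (20,G2,9), (21,G1,10.5), (21,G3,10.5), (25,G3,12), (27,G3,13)
Step 2: Sum ranks within each group.
R_1 = 28 (n_1 = 5)
R_2 = 21.5 (n_2 = 3)
R_3 = 41.5 (n_3 = 5)
Step 3: H = 12/(N(N+1)) * sum(R_i^2/n_i) - 3(N+1)
     = 12/(13*14) * (28^2/5 + 21.5^2/3 + 41.5^2/5) - 3*14
     = 0.065934 * 655.333 - 42
     = 1.208791.
Step 4: Ties present; correction factor C = 1 - 12/(13^3 - 13) = 0.994505. Corrected H = 1.208791 / 0.994505 = 1.215470.
Step 5: Under H0, H ~ chi^2(2); p-value = 0.544583.
Step 6: alpha = 0.1. fail to reject H0.

H = 1.2155, df = 2, p = 0.544583, fail to reject H0.


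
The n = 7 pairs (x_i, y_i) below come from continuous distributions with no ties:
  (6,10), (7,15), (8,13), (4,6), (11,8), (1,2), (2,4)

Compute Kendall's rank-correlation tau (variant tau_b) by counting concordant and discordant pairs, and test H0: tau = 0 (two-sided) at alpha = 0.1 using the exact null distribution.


Step 1: Enumerate the 21 unordered pairs (i,j) with i<j and classify each by sign(x_j-x_i) * sign(y_j-y_i).
  (1,2):dx=+1,dy=+5->C; (1,3):dx=+2,dy=+3->C; (1,4):dx=-2,dy=-4->C; (1,5):dx=+5,dy=-2->D
  (1,6):dx=-5,dy=-8->C; (1,7):dx=-4,dy=-6->C; (2,3):dx=+1,dy=-2->D; (2,4):dx=-3,dy=-9->C
  (2,5):dx=+4,dy=-7->D; (2,6):dx=-6,dy=-13->C; (2,7):dx=-5,dy=-11->C; (3,4):dx=-4,dy=-7->C
  (3,5):dx=+3,dy=-5->D; (3,6):dx=-7,dy=-11->C; (3,7):dx=-6,dy=-9->C; (4,5):dx=+7,dy=+2->C
  (4,6):dx=-3,dy=-4->C; (4,7):dx=-2,dy=-2->C; (5,6):dx=-10,dy=-6->C; (5,7):dx=-9,dy=-4->C
  (6,7):dx=+1,dy=+2->C
Step 2: C = 17, D = 4, total pairs = 21.
Step 3: tau = (C - D)/(n(n-1)/2) = (17 - 4)/21 = 0.619048.
Step 4: Exact two-sided p-value (enumerate n! = 5040 permutations of y under H0): p = 0.069048.
Step 5: alpha = 0.1. reject H0.

tau_b = 0.6190 (C=17, D=4), p = 0.069048, reject H0.


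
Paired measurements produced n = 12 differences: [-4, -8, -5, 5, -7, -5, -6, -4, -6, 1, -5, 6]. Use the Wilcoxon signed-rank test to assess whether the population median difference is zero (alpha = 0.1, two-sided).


Step 1: Drop any zero differences (none here) and take |d_i|.
|d| = [4, 8, 5, 5, 7, 5, 6, 4, 6, 1, 5, 6]
Step 2: Midrank |d_i| (ties get averaged ranks).
ranks: |4|->2.5, |8|->12, |5|->5.5, |5|->5.5, |7|->11, |5|->5.5, |6|->9, |4|->2.5, |6|->9, |1|->1, |5|->5.5, |6|->9
Step 3: Attach original signs; sum ranks with positive sign and with negative sign.
W+ = 5.5 + 1 + 9 = 15.5
W- = 2.5 + 12 + 5.5 + 11 + 5.5 + 9 + 2.5 + 9 + 5.5 = 62.5
(Check: W+ + W- = 78 should equal n(n+1)/2 = 78.)
Step 4: Test statistic W = min(W+, W-) = 15.5.
Step 5: Ties in |d|, so use the tie-corrected normal approximation.
        E[W] = n(n+1)/4 = 12*13/4 = 39.
        Tie groups: |d|=4 (t=2), |d|=5 (t=4), |d|=6 (t=3); sum(t^3 - t) = 90.
        Var[W] = n(n+1)(2n+1)/24 - sum(t^3-t)/48 = 3900/24 - 90/48 = 160.625.
        z = (W - E[W]) / sqrt(Var[W]) = (15.5 - 39) / 12.6738 = -1.8542.
        Two-sided p = 2*Phi(z) = 0.063708.
Step 6: alpha = 0.1. reject H0.

W+ = 15.5, W- = 62.5, W = min = 15.5, p = 0.063708, reject H0.


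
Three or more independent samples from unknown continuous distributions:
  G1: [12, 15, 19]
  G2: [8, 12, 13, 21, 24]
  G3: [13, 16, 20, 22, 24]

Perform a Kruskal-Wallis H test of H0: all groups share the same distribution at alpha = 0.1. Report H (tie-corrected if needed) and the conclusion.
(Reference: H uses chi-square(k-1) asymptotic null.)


Step 1: Combine all N = 13 observations and assign midranks.
sorted (value, group, rank): (8,G2,1), (12,G1,2.5), (12,G2,2.5), (13,G2,4.5), (13,G3,4.5), (15,G1,6), (16,G3,7), (19,G1,8), (20,G3,9), (21,G2,10), (22,G3,11), (24,G2,12.5), (24,G3,12.5)
Step 2: Sum ranks within each group.
R_1 = 16.5 (n_1 = 3)
R_2 = 30.5 (n_2 = 5)
R_3 = 44 (n_3 = 5)
Step 3: H = 12/(N(N+1)) * sum(R_i^2/n_i) - 3(N+1)
     = 12/(13*14) * (16.5^2/3 + 30.5^2/5 + 44^2/5) - 3*14
     = 0.065934 * 664 - 42
     = 1.780220.
Step 4: Ties present; correction factor C = 1 - 18/(13^3 - 13) = 0.991758. Corrected H = 1.780220 / 0.991758 = 1.795014.
Step 5: Under H0, H ~ chi^2(2); p-value = 0.407585.
Step 6: alpha = 0.1. fail to reject H0.

H = 1.7950, df = 2, p = 0.407585, fail to reject H0.


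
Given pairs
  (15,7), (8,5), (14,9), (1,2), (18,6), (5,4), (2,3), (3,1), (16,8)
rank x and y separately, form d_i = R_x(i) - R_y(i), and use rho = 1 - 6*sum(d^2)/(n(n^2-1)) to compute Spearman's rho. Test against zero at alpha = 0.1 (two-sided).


Step 1: Rank x and y separately (midranks; no ties here).
rank(x): 15->7, 8->5, 14->6, 1->1, 18->9, 5->4, 2->2, 3->3, 16->8
rank(y): 7->7, 5->5, 9->9, 2->2, 6->6, 4->4, 3->3, 1->1, 8->8
Step 2: d_i = R_x(i) - R_y(i); compute d_i^2.
  (7-7)^2=0, (5-5)^2=0, (6-9)^2=9, (1-2)^2=1, (9-6)^2=9, (4-4)^2=0, (2-3)^2=1, (3-1)^2=4, (8-8)^2=0
sum(d^2) = 24.
Step 3: rho = 1 - 6*24 / (9*(9^2 - 1)) = 1 - 144/720 = 0.800000.
Step 4: Under H0, t = rho * sqrt((n-2)/(1-rho^2)) = 3.5277 ~ t(7).
Step 5: Two-sided p-value from the t-distribution with 7 df = 0.009628.
Step 6: alpha = 0.1. reject H0.

rho = 0.8000, p = 0.009628, reject H0 at alpha = 0.1.


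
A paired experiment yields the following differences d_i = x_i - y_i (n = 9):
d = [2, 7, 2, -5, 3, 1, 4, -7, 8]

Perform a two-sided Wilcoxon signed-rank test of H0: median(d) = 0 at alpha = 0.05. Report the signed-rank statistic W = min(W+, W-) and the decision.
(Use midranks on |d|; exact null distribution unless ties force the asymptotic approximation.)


Step 1: Drop any zero differences (none here) and take |d_i|.
|d| = [2, 7, 2, 5, 3, 1, 4, 7, 8]
Step 2: Midrank |d_i| (ties get averaged ranks).
ranks: |2|->2.5, |7|->7.5, |2|->2.5, |5|->6, |3|->4, |1|->1, |4|->5, |7|->7.5, |8|->9
Step 3: Attach original signs; sum ranks with positive sign and with negative sign.
W+ = 2.5 + 7.5 + 2.5 + 4 + 1 + 5 + 9 = 31.5
W- = 6 + 7.5 = 13.5
(Check: W+ + W- = 45 should equal n(n+1)/2 = 45.)
Step 4: Test statistic W = min(W+, W-) = 13.5.
Step 5: Ties in |d|, so use the tie-corrected normal approximation.
        E[W] = n(n+1)/4 = 9*10/4 = 22.5.
        Tie groups: |d|=2 (t=2), |d|=7 (t=2); sum(t^3 - t) = 12.
        Var[W] = n(n+1)(2n+1)/24 - sum(t^3-t)/48 = 1710/24 - 12/48 = 71.
        z = (W - E[W]) / sqrt(Var[W]) = (13.5 - 22.5) / 8.4261 = -1.0681.
        Two-sided p = 2*Phi(z) = 0.285474.
Step 6: alpha = 0.05. fail to reject H0.

W+ = 31.5, W- = 13.5, W = min = 13.5, p = 0.285474, fail to reject H0.


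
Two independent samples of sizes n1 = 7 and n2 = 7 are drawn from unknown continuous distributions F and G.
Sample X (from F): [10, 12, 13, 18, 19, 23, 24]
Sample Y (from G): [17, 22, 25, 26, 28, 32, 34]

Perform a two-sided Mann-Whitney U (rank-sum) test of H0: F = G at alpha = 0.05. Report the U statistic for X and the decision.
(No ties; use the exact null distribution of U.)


Step 1: Combine and sort all 14 observations; assign midranks.
sorted (value, group): (10,X), (12,X), (13,X), (17,Y), (18,X), (19,X), (22,Y), (23,X), (24,X), (25,Y), (26,Y), (28,Y), (32,Y), (34,Y)
ranks: 10->1, 12->2, 13->3, 17->4, 18->5, 19->6, 22->7, 23->8, 24->9, 25->10, 26->11, 28->12, 32->13, 34->14
Step 2: Rank sum for X: R1 = 1 + 2 + 3 + 5 + 6 + 8 + 9 = 34.
Step 3: U_X = R1 - n1(n1+1)/2 = 34 - 7*8/2 = 34 - 28 = 6.
       U_Y = n1*n2 - U_X = 49 - 6 = 43.
Step 4: No ties, so the exact null distribution of U (based on enumerating the C(14,7) = 3432 equally likely rank assignments) gives the two-sided p-value.
Step 5: p-value = 0.017483; compare to alpha = 0.05. reject H0.

U_X = 6, p = 0.017483, reject H0 at alpha = 0.05.


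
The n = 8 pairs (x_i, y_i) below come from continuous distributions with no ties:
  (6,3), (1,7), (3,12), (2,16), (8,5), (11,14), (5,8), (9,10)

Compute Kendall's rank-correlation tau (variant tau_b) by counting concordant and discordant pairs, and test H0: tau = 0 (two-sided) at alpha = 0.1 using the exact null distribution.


Step 1: Enumerate the 28 unordered pairs (i,j) with i<j and classify each by sign(x_j-x_i) * sign(y_j-y_i).
  (1,2):dx=-5,dy=+4->D; (1,3):dx=-3,dy=+9->D; (1,4):dx=-4,dy=+13->D; (1,5):dx=+2,dy=+2->C
  (1,6):dx=+5,dy=+11->C; (1,7):dx=-1,dy=+5->D; (1,8):dx=+3,dy=+7->C; (2,3):dx=+2,dy=+5->C
  (2,4):dx=+1,dy=+9->C; (2,5):dx=+7,dy=-2->D; (2,6):dx=+10,dy=+7->C; (2,7):dx=+4,dy=+1->C
  (2,8):dx=+8,dy=+3->C; (3,4):dx=-1,dy=+4->D; (3,5):dx=+5,dy=-7->D; (3,6):dx=+8,dy=+2->C
  (3,7):dx=+2,dy=-4->D; (3,8):dx=+6,dy=-2->D; (4,5):dx=+6,dy=-11->D; (4,6):dx=+9,dy=-2->D
  (4,7):dx=+3,dy=-8->D; (4,8):dx=+7,dy=-6->D; (5,6):dx=+3,dy=+9->C; (5,7):dx=-3,dy=+3->D
  (5,8):dx=+1,dy=+5->C; (6,7):dx=-6,dy=-6->C; (6,8):dx=-2,dy=-4->C; (7,8):dx=+4,dy=+2->C
Step 2: C = 14, D = 14, total pairs = 28.
Step 3: tau = (C - D)/(n(n-1)/2) = (14 - 14)/28 = 0.000000.
Step 4: Exact two-sided p-value (enumerate n! = 40320 permutations of y under H0): p = 1.000000.
Step 5: alpha = 0.1. fail to reject H0.

tau_b = 0.0000 (C=14, D=14), p = 1.000000, fail to reject H0.


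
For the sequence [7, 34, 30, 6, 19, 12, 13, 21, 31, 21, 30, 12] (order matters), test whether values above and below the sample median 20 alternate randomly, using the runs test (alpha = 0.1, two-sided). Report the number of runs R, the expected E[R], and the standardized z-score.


Step 1: Compute median = 20; label A = above, B = below.
Labels in order: BAABBBBAAAAB  (n_A = 6, n_B = 6)
Step 2: Count runs R = 5.
Step 3: Under H0 (random ordering), E[R] = 2*n_A*n_B/(n_A+n_B) + 1 = 2*6*6/12 + 1 = 7.0000.
        Var[R] = 2*n_A*n_B*(2*n_A*n_B - n_A - n_B) / ((n_A+n_B)^2 * (n_A+n_B-1)) = 4320/1584 = 2.7273.
        SD[R] = 1.6514.
Step 4: Continuity-corrected z = (R + 0.5 - E[R]) / SD[R] = (5 + 0.5 - 7.0000) / 1.6514 = -0.9083.
Step 5: Two-sided p-value via normal approximation = 2*(1 - Phi(|z|)) = 0.363722.
Step 6: alpha = 0.1. fail to reject H0.

R = 5, z = -0.9083, p = 0.363722, fail to reject H0.


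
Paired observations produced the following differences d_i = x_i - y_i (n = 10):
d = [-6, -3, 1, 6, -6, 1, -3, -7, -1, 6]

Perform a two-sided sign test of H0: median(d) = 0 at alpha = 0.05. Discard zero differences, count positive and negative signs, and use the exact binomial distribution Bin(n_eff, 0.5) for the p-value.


Step 1: Discard zero differences. Original n = 10; n_eff = number of nonzero differences = 10.
Nonzero differences (with sign): -6, -3, +1, +6, -6, +1, -3, -7, -1, +6
Step 2: Count signs: positive = 4, negative = 6.
Step 3: Under H0: P(positive) = 0.5, so the number of positives S ~ Bin(10, 0.5).
Step 4: Two-sided exact p-value = sum of Bin(10,0.5) probabilities at or below the observed probability = 0.753906.
Step 5: alpha = 0.05. fail to reject H0.

n_eff = 10, pos = 4, neg = 6, p = 0.753906, fail to reject H0.


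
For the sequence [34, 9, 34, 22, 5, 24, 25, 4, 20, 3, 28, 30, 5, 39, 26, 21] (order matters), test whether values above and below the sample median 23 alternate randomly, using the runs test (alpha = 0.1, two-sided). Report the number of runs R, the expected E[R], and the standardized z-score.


Step 1: Compute median = 23; label A = above, B = below.
Labels in order: ABABBAABBBAABAAB  (n_A = 8, n_B = 8)
Step 2: Count runs R = 10.
Step 3: Under H0 (random ordering), E[R] = 2*n_A*n_B/(n_A+n_B) + 1 = 2*8*8/16 + 1 = 9.0000.
        Var[R] = 2*n_A*n_B*(2*n_A*n_B - n_A - n_B) / ((n_A+n_B)^2 * (n_A+n_B-1)) = 14336/3840 = 3.7333.
        SD[R] = 1.9322.
Step 4: Continuity-corrected z = (R - 0.5 - E[R]) / SD[R] = (10 - 0.5 - 9.0000) / 1.9322 = 0.2588.
Step 5: Two-sided p-value via normal approximation = 2*(1 - Phi(|z|)) = 0.795809.
Step 6: alpha = 0.1. fail to reject H0.

R = 10, z = 0.2588, p = 0.795809, fail to reject H0.


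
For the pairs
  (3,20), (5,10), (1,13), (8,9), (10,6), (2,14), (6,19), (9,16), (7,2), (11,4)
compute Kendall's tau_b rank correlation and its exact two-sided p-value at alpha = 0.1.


Step 1: Enumerate the 45 unordered pairs (i,j) with i<j and classify each by sign(x_j-x_i) * sign(y_j-y_i).
  (1,2):dx=+2,dy=-10->D; (1,3):dx=-2,dy=-7->C; (1,4):dx=+5,dy=-11->D; (1,5):dx=+7,dy=-14->D
  (1,6):dx=-1,dy=-6->C; (1,7):dx=+3,dy=-1->D; (1,8):dx=+6,dy=-4->D; (1,9):dx=+4,dy=-18->D
  (1,10):dx=+8,dy=-16->D; (2,3):dx=-4,dy=+3->D; (2,4):dx=+3,dy=-1->D; (2,5):dx=+5,dy=-4->D
  (2,6):dx=-3,dy=+4->D; (2,7):dx=+1,dy=+9->C; (2,8):dx=+4,dy=+6->C; (2,9):dx=+2,dy=-8->D
  (2,10):dx=+6,dy=-6->D; (3,4):dx=+7,dy=-4->D; (3,5):dx=+9,dy=-7->D; (3,6):dx=+1,dy=+1->C
  (3,7):dx=+5,dy=+6->C; (3,8):dx=+8,dy=+3->C; (3,9):dx=+6,dy=-11->D; (3,10):dx=+10,dy=-9->D
  (4,5):dx=+2,dy=-3->D; (4,6):dx=-6,dy=+5->D; (4,7):dx=-2,dy=+10->D; (4,8):dx=+1,dy=+7->C
  (4,9):dx=-1,dy=-7->C; (4,10):dx=+3,dy=-5->D; (5,6):dx=-8,dy=+8->D; (5,7):dx=-4,dy=+13->D
  (5,8):dx=-1,dy=+10->D; (5,9):dx=-3,dy=-4->C; (5,10):dx=+1,dy=-2->D; (6,7):dx=+4,dy=+5->C
  (6,8):dx=+7,dy=+2->C; (6,9):dx=+5,dy=-12->D; (6,10):dx=+9,dy=-10->D; (7,8):dx=+3,dy=-3->D
  (7,9):dx=+1,dy=-17->D; (7,10):dx=+5,dy=-15->D; (8,9):dx=-2,dy=-14->C; (8,10):dx=+2,dy=-12->D
  (9,10):dx=+4,dy=+2->C
Step 2: C = 14, D = 31, total pairs = 45.
Step 3: tau = (C - D)/(n(n-1)/2) = (14 - 31)/45 = -0.377778.
Step 4: Exact two-sided p-value (enumerate n! = 3628800 permutations of y under H0): p = 0.155742.
Step 5: alpha = 0.1. fail to reject H0.

tau_b = -0.3778 (C=14, D=31), p = 0.155742, fail to reject H0.


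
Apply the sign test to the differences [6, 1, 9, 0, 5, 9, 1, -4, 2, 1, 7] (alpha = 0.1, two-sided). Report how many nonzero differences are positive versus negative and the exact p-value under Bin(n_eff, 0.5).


Step 1: Discard zero differences. Original n = 11; n_eff = number of nonzero differences = 10.
Nonzero differences (with sign): +6, +1, +9, +5, +9, +1, -4, +2, +1, +7
Step 2: Count signs: positive = 9, negative = 1.
Step 3: Under H0: P(positive) = 0.5, so the number of positives S ~ Bin(10, 0.5).
Step 4: Two-sided exact p-value = sum of Bin(10,0.5) probabilities at or below the observed probability = 0.021484.
Step 5: alpha = 0.1. reject H0.

n_eff = 10, pos = 9, neg = 1, p = 0.021484, reject H0.


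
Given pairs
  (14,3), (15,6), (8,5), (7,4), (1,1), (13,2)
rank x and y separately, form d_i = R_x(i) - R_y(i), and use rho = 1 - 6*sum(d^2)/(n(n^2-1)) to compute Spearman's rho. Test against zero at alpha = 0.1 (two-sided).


Step 1: Rank x and y separately (midranks; no ties here).
rank(x): 14->5, 15->6, 8->3, 7->2, 1->1, 13->4
rank(y): 3->3, 6->6, 5->5, 4->4, 1->1, 2->2
Step 2: d_i = R_x(i) - R_y(i); compute d_i^2.
  (5-3)^2=4, (6-6)^2=0, (3-5)^2=4, (2-4)^2=4, (1-1)^2=0, (4-2)^2=4
sum(d^2) = 16.
Step 3: rho = 1 - 6*16 / (6*(6^2 - 1)) = 1 - 96/210 = 0.542857.
Step 4: Under H0, t = rho * sqrt((n-2)/(1-rho^2)) = 1.2928 ~ t(4).
Step 5: Two-sided p-value from the t-distribution with 4 df = 0.265703.
Step 6: alpha = 0.1. fail to reject H0.

rho = 0.5429, p = 0.265703, fail to reject H0 at alpha = 0.1.
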